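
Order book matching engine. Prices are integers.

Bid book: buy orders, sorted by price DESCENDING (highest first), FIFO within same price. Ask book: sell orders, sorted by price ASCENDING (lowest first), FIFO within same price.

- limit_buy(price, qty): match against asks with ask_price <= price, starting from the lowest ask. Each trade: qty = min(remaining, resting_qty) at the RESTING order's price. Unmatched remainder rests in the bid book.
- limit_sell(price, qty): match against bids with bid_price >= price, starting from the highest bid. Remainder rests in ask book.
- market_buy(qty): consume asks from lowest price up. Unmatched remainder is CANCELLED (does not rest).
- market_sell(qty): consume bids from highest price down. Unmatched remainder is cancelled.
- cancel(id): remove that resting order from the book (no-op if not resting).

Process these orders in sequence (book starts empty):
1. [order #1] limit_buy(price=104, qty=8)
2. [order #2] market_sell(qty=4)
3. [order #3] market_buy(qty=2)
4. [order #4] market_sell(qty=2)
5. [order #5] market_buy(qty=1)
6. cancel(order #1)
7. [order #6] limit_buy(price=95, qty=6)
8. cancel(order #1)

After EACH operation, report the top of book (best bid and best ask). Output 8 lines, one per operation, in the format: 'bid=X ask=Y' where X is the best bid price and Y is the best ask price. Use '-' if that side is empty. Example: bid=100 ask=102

After op 1 [order #1] limit_buy(price=104, qty=8): fills=none; bids=[#1:8@104] asks=[-]
After op 2 [order #2] market_sell(qty=4): fills=#1x#2:4@104; bids=[#1:4@104] asks=[-]
After op 3 [order #3] market_buy(qty=2): fills=none; bids=[#1:4@104] asks=[-]
After op 4 [order #4] market_sell(qty=2): fills=#1x#4:2@104; bids=[#1:2@104] asks=[-]
After op 5 [order #5] market_buy(qty=1): fills=none; bids=[#1:2@104] asks=[-]
After op 6 cancel(order #1): fills=none; bids=[-] asks=[-]
After op 7 [order #6] limit_buy(price=95, qty=6): fills=none; bids=[#6:6@95] asks=[-]
After op 8 cancel(order #1): fills=none; bids=[#6:6@95] asks=[-]

Answer: bid=104 ask=-
bid=104 ask=-
bid=104 ask=-
bid=104 ask=-
bid=104 ask=-
bid=- ask=-
bid=95 ask=-
bid=95 ask=-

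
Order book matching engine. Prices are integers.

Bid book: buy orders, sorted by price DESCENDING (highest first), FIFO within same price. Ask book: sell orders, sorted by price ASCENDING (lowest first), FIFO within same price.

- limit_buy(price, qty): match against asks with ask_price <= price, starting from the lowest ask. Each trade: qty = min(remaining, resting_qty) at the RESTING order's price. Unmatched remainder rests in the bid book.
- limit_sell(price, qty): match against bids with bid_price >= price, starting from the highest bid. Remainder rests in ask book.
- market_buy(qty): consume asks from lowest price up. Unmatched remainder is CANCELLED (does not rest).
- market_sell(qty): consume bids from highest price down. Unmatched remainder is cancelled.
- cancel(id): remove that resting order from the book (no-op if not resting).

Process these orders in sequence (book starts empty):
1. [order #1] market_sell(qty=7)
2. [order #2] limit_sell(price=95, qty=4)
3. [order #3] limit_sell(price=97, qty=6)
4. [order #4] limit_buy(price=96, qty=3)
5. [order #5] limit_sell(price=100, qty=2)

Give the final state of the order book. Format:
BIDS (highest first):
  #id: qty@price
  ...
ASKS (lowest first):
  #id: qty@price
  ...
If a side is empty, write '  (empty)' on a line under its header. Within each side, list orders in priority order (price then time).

After op 1 [order #1] market_sell(qty=7): fills=none; bids=[-] asks=[-]
After op 2 [order #2] limit_sell(price=95, qty=4): fills=none; bids=[-] asks=[#2:4@95]
After op 3 [order #3] limit_sell(price=97, qty=6): fills=none; bids=[-] asks=[#2:4@95 #3:6@97]
After op 4 [order #4] limit_buy(price=96, qty=3): fills=#4x#2:3@95; bids=[-] asks=[#2:1@95 #3:6@97]
After op 5 [order #5] limit_sell(price=100, qty=2): fills=none; bids=[-] asks=[#2:1@95 #3:6@97 #5:2@100]

Answer: BIDS (highest first):
  (empty)
ASKS (lowest first):
  #2: 1@95
  #3: 6@97
  #5: 2@100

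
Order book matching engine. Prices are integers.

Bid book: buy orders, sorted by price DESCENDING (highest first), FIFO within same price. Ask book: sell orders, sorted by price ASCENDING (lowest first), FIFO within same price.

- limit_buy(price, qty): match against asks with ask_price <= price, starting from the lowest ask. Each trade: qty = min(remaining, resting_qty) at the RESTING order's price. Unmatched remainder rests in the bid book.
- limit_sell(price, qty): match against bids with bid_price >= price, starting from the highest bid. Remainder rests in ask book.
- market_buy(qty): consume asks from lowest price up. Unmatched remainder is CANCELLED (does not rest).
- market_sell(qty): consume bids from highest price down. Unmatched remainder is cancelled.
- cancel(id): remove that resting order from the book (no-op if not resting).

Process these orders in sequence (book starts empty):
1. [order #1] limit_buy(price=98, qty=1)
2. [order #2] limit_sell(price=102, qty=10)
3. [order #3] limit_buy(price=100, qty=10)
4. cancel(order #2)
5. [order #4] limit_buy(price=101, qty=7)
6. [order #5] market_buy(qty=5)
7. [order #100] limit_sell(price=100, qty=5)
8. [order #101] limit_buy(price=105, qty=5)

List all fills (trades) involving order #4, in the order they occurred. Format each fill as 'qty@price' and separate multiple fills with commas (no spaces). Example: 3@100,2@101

Answer: 5@101

Derivation:
After op 1 [order #1] limit_buy(price=98, qty=1): fills=none; bids=[#1:1@98] asks=[-]
After op 2 [order #2] limit_sell(price=102, qty=10): fills=none; bids=[#1:1@98] asks=[#2:10@102]
After op 3 [order #3] limit_buy(price=100, qty=10): fills=none; bids=[#3:10@100 #1:1@98] asks=[#2:10@102]
After op 4 cancel(order #2): fills=none; bids=[#3:10@100 #1:1@98] asks=[-]
After op 5 [order #4] limit_buy(price=101, qty=7): fills=none; bids=[#4:7@101 #3:10@100 #1:1@98] asks=[-]
After op 6 [order #5] market_buy(qty=5): fills=none; bids=[#4:7@101 #3:10@100 #1:1@98] asks=[-]
After op 7 [order #100] limit_sell(price=100, qty=5): fills=#4x#100:5@101; bids=[#4:2@101 #3:10@100 #1:1@98] asks=[-]
After op 8 [order #101] limit_buy(price=105, qty=5): fills=none; bids=[#101:5@105 #4:2@101 #3:10@100 #1:1@98] asks=[-]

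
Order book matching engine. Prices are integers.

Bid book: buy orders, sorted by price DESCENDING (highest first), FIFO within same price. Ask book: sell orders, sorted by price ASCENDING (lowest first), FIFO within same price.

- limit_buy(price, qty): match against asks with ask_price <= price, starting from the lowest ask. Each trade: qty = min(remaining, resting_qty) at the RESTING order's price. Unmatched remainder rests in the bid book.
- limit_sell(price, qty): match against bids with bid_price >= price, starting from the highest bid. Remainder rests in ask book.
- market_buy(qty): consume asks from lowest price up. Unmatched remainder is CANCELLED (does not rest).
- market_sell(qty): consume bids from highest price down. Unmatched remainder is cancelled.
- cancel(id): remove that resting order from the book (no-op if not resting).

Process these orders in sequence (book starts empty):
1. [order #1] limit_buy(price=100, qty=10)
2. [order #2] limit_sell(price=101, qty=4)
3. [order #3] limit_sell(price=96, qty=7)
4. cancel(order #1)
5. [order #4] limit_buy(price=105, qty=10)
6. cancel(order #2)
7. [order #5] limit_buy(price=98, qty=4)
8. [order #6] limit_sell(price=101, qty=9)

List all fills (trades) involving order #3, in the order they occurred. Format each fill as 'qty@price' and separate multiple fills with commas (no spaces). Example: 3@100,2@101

After op 1 [order #1] limit_buy(price=100, qty=10): fills=none; bids=[#1:10@100] asks=[-]
After op 2 [order #2] limit_sell(price=101, qty=4): fills=none; bids=[#1:10@100] asks=[#2:4@101]
After op 3 [order #3] limit_sell(price=96, qty=7): fills=#1x#3:7@100; bids=[#1:3@100] asks=[#2:4@101]
After op 4 cancel(order #1): fills=none; bids=[-] asks=[#2:4@101]
After op 5 [order #4] limit_buy(price=105, qty=10): fills=#4x#2:4@101; bids=[#4:6@105] asks=[-]
After op 6 cancel(order #2): fills=none; bids=[#4:6@105] asks=[-]
After op 7 [order #5] limit_buy(price=98, qty=4): fills=none; bids=[#4:6@105 #5:4@98] asks=[-]
After op 8 [order #6] limit_sell(price=101, qty=9): fills=#4x#6:6@105; bids=[#5:4@98] asks=[#6:3@101]

Answer: 7@100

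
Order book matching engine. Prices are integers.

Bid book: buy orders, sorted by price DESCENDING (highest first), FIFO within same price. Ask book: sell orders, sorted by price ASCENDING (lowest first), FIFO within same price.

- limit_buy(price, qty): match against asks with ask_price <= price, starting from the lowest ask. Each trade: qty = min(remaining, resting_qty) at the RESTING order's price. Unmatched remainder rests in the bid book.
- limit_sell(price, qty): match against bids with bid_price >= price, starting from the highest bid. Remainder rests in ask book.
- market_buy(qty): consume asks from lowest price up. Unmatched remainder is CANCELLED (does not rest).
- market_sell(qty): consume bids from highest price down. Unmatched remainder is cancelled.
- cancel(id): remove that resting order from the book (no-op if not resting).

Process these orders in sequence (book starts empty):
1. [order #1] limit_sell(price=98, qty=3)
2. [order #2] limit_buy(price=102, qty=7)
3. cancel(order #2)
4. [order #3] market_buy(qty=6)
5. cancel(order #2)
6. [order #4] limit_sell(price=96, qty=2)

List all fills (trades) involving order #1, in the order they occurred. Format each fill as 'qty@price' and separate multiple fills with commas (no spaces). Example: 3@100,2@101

Answer: 3@98

Derivation:
After op 1 [order #1] limit_sell(price=98, qty=3): fills=none; bids=[-] asks=[#1:3@98]
After op 2 [order #2] limit_buy(price=102, qty=7): fills=#2x#1:3@98; bids=[#2:4@102] asks=[-]
After op 3 cancel(order #2): fills=none; bids=[-] asks=[-]
After op 4 [order #3] market_buy(qty=6): fills=none; bids=[-] asks=[-]
After op 5 cancel(order #2): fills=none; bids=[-] asks=[-]
After op 6 [order #4] limit_sell(price=96, qty=2): fills=none; bids=[-] asks=[#4:2@96]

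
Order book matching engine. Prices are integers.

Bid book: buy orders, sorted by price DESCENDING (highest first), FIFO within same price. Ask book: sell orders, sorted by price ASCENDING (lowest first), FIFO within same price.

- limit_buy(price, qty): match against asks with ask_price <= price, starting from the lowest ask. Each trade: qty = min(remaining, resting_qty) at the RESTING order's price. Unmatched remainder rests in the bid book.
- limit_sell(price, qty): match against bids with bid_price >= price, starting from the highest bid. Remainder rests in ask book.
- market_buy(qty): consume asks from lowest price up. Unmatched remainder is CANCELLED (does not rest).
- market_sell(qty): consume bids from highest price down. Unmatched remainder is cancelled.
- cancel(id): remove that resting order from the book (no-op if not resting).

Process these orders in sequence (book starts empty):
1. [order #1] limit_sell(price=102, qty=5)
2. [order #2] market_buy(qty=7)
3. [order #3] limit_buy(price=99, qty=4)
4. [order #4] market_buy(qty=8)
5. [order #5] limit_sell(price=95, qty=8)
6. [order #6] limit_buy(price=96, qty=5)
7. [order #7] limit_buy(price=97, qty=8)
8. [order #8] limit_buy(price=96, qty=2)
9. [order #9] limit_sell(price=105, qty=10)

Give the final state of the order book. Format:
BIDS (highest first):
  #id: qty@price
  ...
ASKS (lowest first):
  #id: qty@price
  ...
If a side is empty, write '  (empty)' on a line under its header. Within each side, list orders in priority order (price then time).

Answer: BIDS (highest first):
  #7: 8@97
  #6: 1@96
  #8: 2@96
ASKS (lowest first):
  #9: 10@105

Derivation:
After op 1 [order #1] limit_sell(price=102, qty=5): fills=none; bids=[-] asks=[#1:5@102]
After op 2 [order #2] market_buy(qty=7): fills=#2x#1:5@102; bids=[-] asks=[-]
After op 3 [order #3] limit_buy(price=99, qty=4): fills=none; bids=[#3:4@99] asks=[-]
After op 4 [order #4] market_buy(qty=8): fills=none; bids=[#3:4@99] asks=[-]
After op 5 [order #5] limit_sell(price=95, qty=8): fills=#3x#5:4@99; bids=[-] asks=[#5:4@95]
After op 6 [order #6] limit_buy(price=96, qty=5): fills=#6x#5:4@95; bids=[#6:1@96] asks=[-]
After op 7 [order #7] limit_buy(price=97, qty=8): fills=none; bids=[#7:8@97 #6:1@96] asks=[-]
After op 8 [order #8] limit_buy(price=96, qty=2): fills=none; bids=[#7:8@97 #6:1@96 #8:2@96] asks=[-]
After op 9 [order #9] limit_sell(price=105, qty=10): fills=none; bids=[#7:8@97 #6:1@96 #8:2@96] asks=[#9:10@105]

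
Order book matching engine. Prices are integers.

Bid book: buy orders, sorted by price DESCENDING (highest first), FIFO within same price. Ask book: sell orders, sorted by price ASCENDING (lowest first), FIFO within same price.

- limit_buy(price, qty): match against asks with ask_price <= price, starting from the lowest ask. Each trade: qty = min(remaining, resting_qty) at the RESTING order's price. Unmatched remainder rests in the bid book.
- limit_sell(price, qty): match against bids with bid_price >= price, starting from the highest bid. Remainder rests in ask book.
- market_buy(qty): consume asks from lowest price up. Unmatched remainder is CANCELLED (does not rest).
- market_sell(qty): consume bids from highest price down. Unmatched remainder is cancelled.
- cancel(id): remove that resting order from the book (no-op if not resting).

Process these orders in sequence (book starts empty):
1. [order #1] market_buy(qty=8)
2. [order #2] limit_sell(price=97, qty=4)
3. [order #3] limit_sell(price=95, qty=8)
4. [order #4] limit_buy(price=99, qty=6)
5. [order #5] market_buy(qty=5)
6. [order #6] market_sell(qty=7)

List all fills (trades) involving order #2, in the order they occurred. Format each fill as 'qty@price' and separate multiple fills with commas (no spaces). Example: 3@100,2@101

After op 1 [order #1] market_buy(qty=8): fills=none; bids=[-] asks=[-]
After op 2 [order #2] limit_sell(price=97, qty=4): fills=none; bids=[-] asks=[#2:4@97]
After op 3 [order #3] limit_sell(price=95, qty=8): fills=none; bids=[-] asks=[#3:8@95 #2:4@97]
After op 4 [order #4] limit_buy(price=99, qty=6): fills=#4x#3:6@95; bids=[-] asks=[#3:2@95 #2:4@97]
After op 5 [order #5] market_buy(qty=5): fills=#5x#3:2@95 #5x#2:3@97; bids=[-] asks=[#2:1@97]
After op 6 [order #6] market_sell(qty=7): fills=none; bids=[-] asks=[#2:1@97]

Answer: 3@97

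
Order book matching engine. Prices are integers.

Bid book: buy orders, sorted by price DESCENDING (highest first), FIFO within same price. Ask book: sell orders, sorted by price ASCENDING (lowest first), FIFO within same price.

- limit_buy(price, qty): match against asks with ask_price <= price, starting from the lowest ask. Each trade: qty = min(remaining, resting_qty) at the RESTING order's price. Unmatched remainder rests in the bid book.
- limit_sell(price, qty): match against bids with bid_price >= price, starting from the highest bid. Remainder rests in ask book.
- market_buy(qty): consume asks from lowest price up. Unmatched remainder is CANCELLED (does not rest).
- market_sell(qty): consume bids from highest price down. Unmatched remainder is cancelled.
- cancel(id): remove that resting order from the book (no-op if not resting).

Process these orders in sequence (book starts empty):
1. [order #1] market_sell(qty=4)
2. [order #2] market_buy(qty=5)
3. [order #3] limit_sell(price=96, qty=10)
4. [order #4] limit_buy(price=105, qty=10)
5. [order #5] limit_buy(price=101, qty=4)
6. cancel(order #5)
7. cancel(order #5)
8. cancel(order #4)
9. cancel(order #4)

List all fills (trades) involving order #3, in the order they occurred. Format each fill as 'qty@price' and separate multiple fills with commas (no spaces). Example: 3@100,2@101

After op 1 [order #1] market_sell(qty=4): fills=none; bids=[-] asks=[-]
After op 2 [order #2] market_buy(qty=5): fills=none; bids=[-] asks=[-]
After op 3 [order #3] limit_sell(price=96, qty=10): fills=none; bids=[-] asks=[#3:10@96]
After op 4 [order #4] limit_buy(price=105, qty=10): fills=#4x#3:10@96; bids=[-] asks=[-]
After op 5 [order #5] limit_buy(price=101, qty=4): fills=none; bids=[#5:4@101] asks=[-]
After op 6 cancel(order #5): fills=none; bids=[-] asks=[-]
After op 7 cancel(order #5): fills=none; bids=[-] asks=[-]
After op 8 cancel(order #4): fills=none; bids=[-] asks=[-]
After op 9 cancel(order #4): fills=none; bids=[-] asks=[-]

Answer: 10@96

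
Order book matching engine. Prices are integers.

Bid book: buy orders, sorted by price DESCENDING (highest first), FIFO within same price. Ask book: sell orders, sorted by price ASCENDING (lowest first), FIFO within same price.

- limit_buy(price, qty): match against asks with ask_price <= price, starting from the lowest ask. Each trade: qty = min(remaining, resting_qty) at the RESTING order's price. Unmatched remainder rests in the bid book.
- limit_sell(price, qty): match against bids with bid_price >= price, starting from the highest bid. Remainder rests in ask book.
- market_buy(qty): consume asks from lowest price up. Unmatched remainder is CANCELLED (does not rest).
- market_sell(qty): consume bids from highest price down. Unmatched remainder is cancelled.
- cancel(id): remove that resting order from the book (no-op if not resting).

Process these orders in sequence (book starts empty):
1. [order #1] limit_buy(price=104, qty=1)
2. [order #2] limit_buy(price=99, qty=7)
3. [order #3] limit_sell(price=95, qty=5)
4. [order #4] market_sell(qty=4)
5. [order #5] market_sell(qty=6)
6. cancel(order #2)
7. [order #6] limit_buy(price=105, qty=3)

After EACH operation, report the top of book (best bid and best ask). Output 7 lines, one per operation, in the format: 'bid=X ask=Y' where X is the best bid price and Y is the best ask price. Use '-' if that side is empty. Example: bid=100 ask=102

Answer: bid=104 ask=-
bid=104 ask=-
bid=99 ask=-
bid=- ask=-
bid=- ask=-
bid=- ask=-
bid=105 ask=-

Derivation:
After op 1 [order #1] limit_buy(price=104, qty=1): fills=none; bids=[#1:1@104] asks=[-]
After op 2 [order #2] limit_buy(price=99, qty=7): fills=none; bids=[#1:1@104 #2:7@99] asks=[-]
After op 3 [order #3] limit_sell(price=95, qty=5): fills=#1x#3:1@104 #2x#3:4@99; bids=[#2:3@99] asks=[-]
After op 4 [order #4] market_sell(qty=4): fills=#2x#4:3@99; bids=[-] asks=[-]
After op 5 [order #5] market_sell(qty=6): fills=none; bids=[-] asks=[-]
After op 6 cancel(order #2): fills=none; bids=[-] asks=[-]
After op 7 [order #6] limit_buy(price=105, qty=3): fills=none; bids=[#6:3@105] asks=[-]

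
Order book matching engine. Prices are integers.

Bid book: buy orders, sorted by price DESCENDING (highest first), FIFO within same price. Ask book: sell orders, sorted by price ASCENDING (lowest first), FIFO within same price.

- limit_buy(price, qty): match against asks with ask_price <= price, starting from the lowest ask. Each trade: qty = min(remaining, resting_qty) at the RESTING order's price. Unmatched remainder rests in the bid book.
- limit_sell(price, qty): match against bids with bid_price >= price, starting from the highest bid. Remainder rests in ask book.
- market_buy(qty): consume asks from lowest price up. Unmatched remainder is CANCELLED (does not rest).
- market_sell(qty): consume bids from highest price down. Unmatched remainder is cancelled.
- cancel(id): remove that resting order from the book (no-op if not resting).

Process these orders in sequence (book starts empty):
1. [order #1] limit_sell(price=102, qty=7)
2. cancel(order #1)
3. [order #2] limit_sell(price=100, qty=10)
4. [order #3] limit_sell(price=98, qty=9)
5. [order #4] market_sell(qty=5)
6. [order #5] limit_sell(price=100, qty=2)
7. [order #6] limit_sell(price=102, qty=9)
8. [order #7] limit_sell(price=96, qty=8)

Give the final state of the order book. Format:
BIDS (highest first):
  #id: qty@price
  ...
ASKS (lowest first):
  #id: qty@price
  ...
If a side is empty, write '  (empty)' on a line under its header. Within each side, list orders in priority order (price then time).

Answer: BIDS (highest first):
  (empty)
ASKS (lowest first):
  #7: 8@96
  #3: 9@98
  #2: 10@100
  #5: 2@100
  #6: 9@102

Derivation:
After op 1 [order #1] limit_sell(price=102, qty=7): fills=none; bids=[-] asks=[#1:7@102]
After op 2 cancel(order #1): fills=none; bids=[-] asks=[-]
After op 3 [order #2] limit_sell(price=100, qty=10): fills=none; bids=[-] asks=[#2:10@100]
After op 4 [order #3] limit_sell(price=98, qty=9): fills=none; bids=[-] asks=[#3:9@98 #2:10@100]
After op 5 [order #4] market_sell(qty=5): fills=none; bids=[-] asks=[#3:9@98 #2:10@100]
After op 6 [order #5] limit_sell(price=100, qty=2): fills=none; bids=[-] asks=[#3:9@98 #2:10@100 #5:2@100]
After op 7 [order #6] limit_sell(price=102, qty=9): fills=none; bids=[-] asks=[#3:9@98 #2:10@100 #5:2@100 #6:9@102]
After op 8 [order #7] limit_sell(price=96, qty=8): fills=none; bids=[-] asks=[#7:8@96 #3:9@98 #2:10@100 #5:2@100 #6:9@102]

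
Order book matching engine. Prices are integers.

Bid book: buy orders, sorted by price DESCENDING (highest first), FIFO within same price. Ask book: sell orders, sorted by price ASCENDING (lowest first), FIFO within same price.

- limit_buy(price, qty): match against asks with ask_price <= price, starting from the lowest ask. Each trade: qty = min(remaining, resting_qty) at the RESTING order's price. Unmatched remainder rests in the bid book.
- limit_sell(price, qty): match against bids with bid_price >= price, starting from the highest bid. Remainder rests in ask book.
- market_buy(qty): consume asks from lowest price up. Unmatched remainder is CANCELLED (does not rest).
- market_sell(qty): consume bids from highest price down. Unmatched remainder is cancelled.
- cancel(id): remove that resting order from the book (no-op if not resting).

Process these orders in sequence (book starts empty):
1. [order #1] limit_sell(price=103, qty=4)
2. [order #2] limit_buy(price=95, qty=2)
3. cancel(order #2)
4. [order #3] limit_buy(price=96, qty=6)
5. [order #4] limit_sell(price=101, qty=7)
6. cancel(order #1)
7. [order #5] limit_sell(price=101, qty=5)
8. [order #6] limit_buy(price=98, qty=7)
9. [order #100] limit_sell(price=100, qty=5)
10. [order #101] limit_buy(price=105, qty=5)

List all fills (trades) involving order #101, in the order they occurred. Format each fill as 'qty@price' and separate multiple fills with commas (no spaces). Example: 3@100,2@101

Answer: 5@100

Derivation:
After op 1 [order #1] limit_sell(price=103, qty=4): fills=none; bids=[-] asks=[#1:4@103]
After op 2 [order #2] limit_buy(price=95, qty=2): fills=none; bids=[#2:2@95] asks=[#1:4@103]
After op 3 cancel(order #2): fills=none; bids=[-] asks=[#1:4@103]
After op 4 [order #3] limit_buy(price=96, qty=6): fills=none; bids=[#3:6@96] asks=[#1:4@103]
After op 5 [order #4] limit_sell(price=101, qty=7): fills=none; bids=[#3:6@96] asks=[#4:7@101 #1:4@103]
After op 6 cancel(order #1): fills=none; bids=[#3:6@96] asks=[#4:7@101]
After op 7 [order #5] limit_sell(price=101, qty=5): fills=none; bids=[#3:6@96] asks=[#4:7@101 #5:5@101]
After op 8 [order #6] limit_buy(price=98, qty=7): fills=none; bids=[#6:7@98 #3:6@96] asks=[#4:7@101 #5:5@101]
After op 9 [order #100] limit_sell(price=100, qty=5): fills=none; bids=[#6:7@98 #3:6@96] asks=[#100:5@100 #4:7@101 #5:5@101]
After op 10 [order #101] limit_buy(price=105, qty=5): fills=#101x#100:5@100; bids=[#6:7@98 #3:6@96] asks=[#4:7@101 #5:5@101]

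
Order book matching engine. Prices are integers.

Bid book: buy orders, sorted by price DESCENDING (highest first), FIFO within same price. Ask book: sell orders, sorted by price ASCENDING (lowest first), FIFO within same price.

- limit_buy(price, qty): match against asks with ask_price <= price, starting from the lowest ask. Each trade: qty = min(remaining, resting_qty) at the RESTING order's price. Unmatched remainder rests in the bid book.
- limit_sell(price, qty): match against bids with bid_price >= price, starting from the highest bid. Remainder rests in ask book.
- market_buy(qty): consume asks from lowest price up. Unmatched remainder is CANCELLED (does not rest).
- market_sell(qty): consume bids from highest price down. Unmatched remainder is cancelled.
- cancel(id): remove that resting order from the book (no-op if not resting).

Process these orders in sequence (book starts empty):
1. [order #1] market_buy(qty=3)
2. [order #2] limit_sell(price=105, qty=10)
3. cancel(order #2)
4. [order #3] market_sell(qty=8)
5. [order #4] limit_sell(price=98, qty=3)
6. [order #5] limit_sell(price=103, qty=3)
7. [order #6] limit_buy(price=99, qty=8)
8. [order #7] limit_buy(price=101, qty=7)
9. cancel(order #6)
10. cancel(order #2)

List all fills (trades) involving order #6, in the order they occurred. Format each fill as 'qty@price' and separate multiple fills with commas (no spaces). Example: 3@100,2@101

After op 1 [order #1] market_buy(qty=3): fills=none; bids=[-] asks=[-]
After op 2 [order #2] limit_sell(price=105, qty=10): fills=none; bids=[-] asks=[#2:10@105]
After op 3 cancel(order #2): fills=none; bids=[-] asks=[-]
After op 4 [order #3] market_sell(qty=8): fills=none; bids=[-] asks=[-]
After op 5 [order #4] limit_sell(price=98, qty=3): fills=none; bids=[-] asks=[#4:3@98]
After op 6 [order #5] limit_sell(price=103, qty=3): fills=none; bids=[-] asks=[#4:3@98 #5:3@103]
After op 7 [order #6] limit_buy(price=99, qty=8): fills=#6x#4:3@98; bids=[#6:5@99] asks=[#5:3@103]
After op 8 [order #7] limit_buy(price=101, qty=7): fills=none; bids=[#7:7@101 #6:5@99] asks=[#5:3@103]
After op 9 cancel(order #6): fills=none; bids=[#7:7@101] asks=[#5:3@103]
After op 10 cancel(order #2): fills=none; bids=[#7:7@101] asks=[#5:3@103]

Answer: 3@98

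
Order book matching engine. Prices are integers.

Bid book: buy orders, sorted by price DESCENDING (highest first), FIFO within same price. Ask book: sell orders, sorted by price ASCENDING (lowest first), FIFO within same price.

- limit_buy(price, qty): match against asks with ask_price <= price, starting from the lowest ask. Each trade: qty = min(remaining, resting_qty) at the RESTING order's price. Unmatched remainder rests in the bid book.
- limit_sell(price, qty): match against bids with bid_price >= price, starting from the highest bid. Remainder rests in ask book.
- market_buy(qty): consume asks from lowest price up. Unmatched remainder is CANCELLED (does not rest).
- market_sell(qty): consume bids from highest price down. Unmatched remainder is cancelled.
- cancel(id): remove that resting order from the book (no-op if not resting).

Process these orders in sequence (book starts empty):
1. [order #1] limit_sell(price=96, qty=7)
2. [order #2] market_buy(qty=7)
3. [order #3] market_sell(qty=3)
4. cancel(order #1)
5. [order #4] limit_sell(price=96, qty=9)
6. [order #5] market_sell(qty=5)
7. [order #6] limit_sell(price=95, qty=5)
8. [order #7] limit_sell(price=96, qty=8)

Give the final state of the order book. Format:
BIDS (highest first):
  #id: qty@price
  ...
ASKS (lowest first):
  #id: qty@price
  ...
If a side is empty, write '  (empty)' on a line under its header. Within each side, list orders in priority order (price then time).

Answer: BIDS (highest first):
  (empty)
ASKS (lowest first):
  #6: 5@95
  #4: 9@96
  #7: 8@96

Derivation:
After op 1 [order #1] limit_sell(price=96, qty=7): fills=none; bids=[-] asks=[#1:7@96]
After op 2 [order #2] market_buy(qty=7): fills=#2x#1:7@96; bids=[-] asks=[-]
After op 3 [order #3] market_sell(qty=3): fills=none; bids=[-] asks=[-]
After op 4 cancel(order #1): fills=none; bids=[-] asks=[-]
After op 5 [order #4] limit_sell(price=96, qty=9): fills=none; bids=[-] asks=[#4:9@96]
After op 6 [order #5] market_sell(qty=5): fills=none; bids=[-] asks=[#4:9@96]
After op 7 [order #6] limit_sell(price=95, qty=5): fills=none; bids=[-] asks=[#6:5@95 #4:9@96]
After op 8 [order #7] limit_sell(price=96, qty=8): fills=none; bids=[-] asks=[#6:5@95 #4:9@96 #7:8@96]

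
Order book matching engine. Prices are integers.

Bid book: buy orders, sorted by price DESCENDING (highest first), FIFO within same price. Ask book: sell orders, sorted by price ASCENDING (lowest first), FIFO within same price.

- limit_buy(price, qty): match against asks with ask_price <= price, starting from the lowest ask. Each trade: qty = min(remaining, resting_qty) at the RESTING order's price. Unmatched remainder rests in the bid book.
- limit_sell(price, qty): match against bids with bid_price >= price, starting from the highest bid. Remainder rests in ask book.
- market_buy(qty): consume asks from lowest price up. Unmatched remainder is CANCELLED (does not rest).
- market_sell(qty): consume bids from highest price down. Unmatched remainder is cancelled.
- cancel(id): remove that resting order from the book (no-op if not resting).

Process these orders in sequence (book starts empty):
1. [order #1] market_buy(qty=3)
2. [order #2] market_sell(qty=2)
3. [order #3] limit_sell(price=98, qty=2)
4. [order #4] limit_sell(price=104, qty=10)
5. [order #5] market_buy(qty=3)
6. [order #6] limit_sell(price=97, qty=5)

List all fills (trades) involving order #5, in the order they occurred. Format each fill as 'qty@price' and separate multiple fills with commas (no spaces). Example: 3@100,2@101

After op 1 [order #1] market_buy(qty=3): fills=none; bids=[-] asks=[-]
After op 2 [order #2] market_sell(qty=2): fills=none; bids=[-] asks=[-]
After op 3 [order #3] limit_sell(price=98, qty=2): fills=none; bids=[-] asks=[#3:2@98]
After op 4 [order #4] limit_sell(price=104, qty=10): fills=none; bids=[-] asks=[#3:2@98 #4:10@104]
After op 5 [order #5] market_buy(qty=3): fills=#5x#3:2@98 #5x#4:1@104; bids=[-] asks=[#4:9@104]
After op 6 [order #6] limit_sell(price=97, qty=5): fills=none; bids=[-] asks=[#6:5@97 #4:9@104]

Answer: 2@98,1@104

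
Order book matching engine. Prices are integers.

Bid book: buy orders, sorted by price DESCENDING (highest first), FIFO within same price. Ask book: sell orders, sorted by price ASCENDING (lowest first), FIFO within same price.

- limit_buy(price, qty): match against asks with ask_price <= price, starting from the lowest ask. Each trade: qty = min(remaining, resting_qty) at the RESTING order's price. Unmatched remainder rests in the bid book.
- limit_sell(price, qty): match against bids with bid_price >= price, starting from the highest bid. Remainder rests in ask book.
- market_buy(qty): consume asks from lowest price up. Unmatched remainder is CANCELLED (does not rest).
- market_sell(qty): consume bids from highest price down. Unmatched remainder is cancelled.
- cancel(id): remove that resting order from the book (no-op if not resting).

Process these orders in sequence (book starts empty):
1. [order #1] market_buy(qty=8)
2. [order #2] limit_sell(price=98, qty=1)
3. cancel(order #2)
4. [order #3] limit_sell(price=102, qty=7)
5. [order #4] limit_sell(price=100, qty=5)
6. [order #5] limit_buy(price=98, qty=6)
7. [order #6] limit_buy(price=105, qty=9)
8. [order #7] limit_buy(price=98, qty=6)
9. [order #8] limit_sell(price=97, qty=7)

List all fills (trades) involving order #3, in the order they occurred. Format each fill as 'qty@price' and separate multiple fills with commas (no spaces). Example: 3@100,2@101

Answer: 4@102

Derivation:
After op 1 [order #1] market_buy(qty=8): fills=none; bids=[-] asks=[-]
After op 2 [order #2] limit_sell(price=98, qty=1): fills=none; bids=[-] asks=[#2:1@98]
After op 3 cancel(order #2): fills=none; bids=[-] asks=[-]
After op 4 [order #3] limit_sell(price=102, qty=7): fills=none; bids=[-] asks=[#3:7@102]
After op 5 [order #4] limit_sell(price=100, qty=5): fills=none; bids=[-] asks=[#4:5@100 #3:7@102]
After op 6 [order #5] limit_buy(price=98, qty=6): fills=none; bids=[#5:6@98] asks=[#4:5@100 #3:7@102]
After op 7 [order #6] limit_buy(price=105, qty=9): fills=#6x#4:5@100 #6x#3:4@102; bids=[#5:6@98] asks=[#3:3@102]
After op 8 [order #7] limit_buy(price=98, qty=6): fills=none; bids=[#5:6@98 #7:6@98] asks=[#3:3@102]
After op 9 [order #8] limit_sell(price=97, qty=7): fills=#5x#8:6@98 #7x#8:1@98; bids=[#7:5@98] asks=[#3:3@102]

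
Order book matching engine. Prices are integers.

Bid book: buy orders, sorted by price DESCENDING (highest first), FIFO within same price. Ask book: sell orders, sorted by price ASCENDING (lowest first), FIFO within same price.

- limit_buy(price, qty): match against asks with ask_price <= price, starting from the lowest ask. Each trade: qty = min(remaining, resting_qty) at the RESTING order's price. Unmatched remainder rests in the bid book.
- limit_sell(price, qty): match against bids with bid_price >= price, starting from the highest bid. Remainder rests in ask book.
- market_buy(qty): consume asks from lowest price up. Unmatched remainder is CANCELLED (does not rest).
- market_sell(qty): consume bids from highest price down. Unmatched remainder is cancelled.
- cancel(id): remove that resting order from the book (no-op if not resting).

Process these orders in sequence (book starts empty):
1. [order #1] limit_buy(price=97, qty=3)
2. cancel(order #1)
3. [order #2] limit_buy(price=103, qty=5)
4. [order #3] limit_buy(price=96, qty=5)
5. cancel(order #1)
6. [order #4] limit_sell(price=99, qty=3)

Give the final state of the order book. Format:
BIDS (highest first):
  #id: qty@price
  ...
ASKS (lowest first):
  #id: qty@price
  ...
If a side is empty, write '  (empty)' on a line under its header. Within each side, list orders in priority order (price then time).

Answer: BIDS (highest first):
  #2: 2@103
  #3: 5@96
ASKS (lowest first):
  (empty)

Derivation:
After op 1 [order #1] limit_buy(price=97, qty=3): fills=none; bids=[#1:3@97] asks=[-]
After op 2 cancel(order #1): fills=none; bids=[-] asks=[-]
After op 3 [order #2] limit_buy(price=103, qty=5): fills=none; bids=[#2:5@103] asks=[-]
After op 4 [order #3] limit_buy(price=96, qty=5): fills=none; bids=[#2:5@103 #3:5@96] asks=[-]
After op 5 cancel(order #1): fills=none; bids=[#2:5@103 #3:5@96] asks=[-]
After op 6 [order #4] limit_sell(price=99, qty=3): fills=#2x#4:3@103; bids=[#2:2@103 #3:5@96] asks=[-]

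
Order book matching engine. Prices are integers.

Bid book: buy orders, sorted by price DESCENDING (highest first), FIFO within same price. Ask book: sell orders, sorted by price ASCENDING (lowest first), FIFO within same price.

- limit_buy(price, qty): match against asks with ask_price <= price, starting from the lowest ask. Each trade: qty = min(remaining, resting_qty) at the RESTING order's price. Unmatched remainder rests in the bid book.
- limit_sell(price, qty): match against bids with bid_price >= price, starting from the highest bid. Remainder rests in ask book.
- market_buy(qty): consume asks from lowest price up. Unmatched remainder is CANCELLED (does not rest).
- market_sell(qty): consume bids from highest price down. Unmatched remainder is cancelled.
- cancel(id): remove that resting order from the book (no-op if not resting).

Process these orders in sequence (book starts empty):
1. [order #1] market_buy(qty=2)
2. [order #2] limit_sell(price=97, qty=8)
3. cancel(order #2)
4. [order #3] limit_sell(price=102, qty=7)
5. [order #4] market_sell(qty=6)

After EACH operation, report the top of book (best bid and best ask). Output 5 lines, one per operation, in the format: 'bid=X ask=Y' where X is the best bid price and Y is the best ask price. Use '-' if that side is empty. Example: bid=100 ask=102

After op 1 [order #1] market_buy(qty=2): fills=none; bids=[-] asks=[-]
After op 2 [order #2] limit_sell(price=97, qty=8): fills=none; bids=[-] asks=[#2:8@97]
After op 3 cancel(order #2): fills=none; bids=[-] asks=[-]
After op 4 [order #3] limit_sell(price=102, qty=7): fills=none; bids=[-] asks=[#3:7@102]
After op 5 [order #4] market_sell(qty=6): fills=none; bids=[-] asks=[#3:7@102]

Answer: bid=- ask=-
bid=- ask=97
bid=- ask=-
bid=- ask=102
bid=- ask=102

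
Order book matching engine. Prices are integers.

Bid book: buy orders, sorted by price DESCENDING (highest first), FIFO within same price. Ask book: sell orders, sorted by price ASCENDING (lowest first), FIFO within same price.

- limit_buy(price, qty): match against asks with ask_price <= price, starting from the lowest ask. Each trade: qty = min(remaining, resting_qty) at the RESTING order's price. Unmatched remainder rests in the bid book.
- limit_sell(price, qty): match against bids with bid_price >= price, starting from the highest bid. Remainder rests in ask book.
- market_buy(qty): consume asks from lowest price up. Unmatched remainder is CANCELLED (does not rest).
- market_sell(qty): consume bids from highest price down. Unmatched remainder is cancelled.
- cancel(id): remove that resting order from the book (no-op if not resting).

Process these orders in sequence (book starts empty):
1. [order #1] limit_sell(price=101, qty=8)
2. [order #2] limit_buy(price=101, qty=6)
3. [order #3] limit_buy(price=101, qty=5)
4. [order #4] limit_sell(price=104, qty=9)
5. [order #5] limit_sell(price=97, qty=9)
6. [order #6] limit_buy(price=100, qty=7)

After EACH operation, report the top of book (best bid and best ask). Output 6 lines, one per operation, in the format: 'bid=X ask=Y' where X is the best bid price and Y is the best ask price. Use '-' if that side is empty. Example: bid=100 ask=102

After op 1 [order #1] limit_sell(price=101, qty=8): fills=none; bids=[-] asks=[#1:8@101]
After op 2 [order #2] limit_buy(price=101, qty=6): fills=#2x#1:6@101; bids=[-] asks=[#1:2@101]
After op 3 [order #3] limit_buy(price=101, qty=5): fills=#3x#1:2@101; bids=[#3:3@101] asks=[-]
After op 4 [order #4] limit_sell(price=104, qty=9): fills=none; bids=[#3:3@101] asks=[#4:9@104]
After op 5 [order #5] limit_sell(price=97, qty=9): fills=#3x#5:3@101; bids=[-] asks=[#5:6@97 #4:9@104]
After op 6 [order #6] limit_buy(price=100, qty=7): fills=#6x#5:6@97; bids=[#6:1@100] asks=[#4:9@104]

Answer: bid=- ask=101
bid=- ask=101
bid=101 ask=-
bid=101 ask=104
bid=- ask=97
bid=100 ask=104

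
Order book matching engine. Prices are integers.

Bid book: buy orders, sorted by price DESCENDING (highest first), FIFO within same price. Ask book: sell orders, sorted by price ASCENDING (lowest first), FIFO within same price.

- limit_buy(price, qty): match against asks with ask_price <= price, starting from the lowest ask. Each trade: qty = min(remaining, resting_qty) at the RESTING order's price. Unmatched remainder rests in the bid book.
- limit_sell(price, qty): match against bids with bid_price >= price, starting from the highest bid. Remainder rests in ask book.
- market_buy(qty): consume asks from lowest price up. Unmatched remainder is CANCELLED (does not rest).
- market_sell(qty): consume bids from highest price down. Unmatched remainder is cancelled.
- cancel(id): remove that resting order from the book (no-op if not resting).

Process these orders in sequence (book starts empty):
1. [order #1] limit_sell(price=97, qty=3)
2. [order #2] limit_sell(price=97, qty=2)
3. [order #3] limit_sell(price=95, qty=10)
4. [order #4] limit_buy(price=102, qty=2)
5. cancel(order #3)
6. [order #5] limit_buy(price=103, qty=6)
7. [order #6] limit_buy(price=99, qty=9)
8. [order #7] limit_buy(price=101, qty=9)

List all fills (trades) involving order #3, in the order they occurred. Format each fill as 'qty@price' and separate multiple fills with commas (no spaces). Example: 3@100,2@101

After op 1 [order #1] limit_sell(price=97, qty=3): fills=none; bids=[-] asks=[#1:3@97]
After op 2 [order #2] limit_sell(price=97, qty=2): fills=none; bids=[-] asks=[#1:3@97 #2:2@97]
After op 3 [order #3] limit_sell(price=95, qty=10): fills=none; bids=[-] asks=[#3:10@95 #1:3@97 #2:2@97]
After op 4 [order #4] limit_buy(price=102, qty=2): fills=#4x#3:2@95; bids=[-] asks=[#3:8@95 #1:3@97 #2:2@97]
After op 5 cancel(order #3): fills=none; bids=[-] asks=[#1:3@97 #2:2@97]
After op 6 [order #5] limit_buy(price=103, qty=6): fills=#5x#1:3@97 #5x#2:2@97; bids=[#5:1@103] asks=[-]
After op 7 [order #6] limit_buy(price=99, qty=9): fills=none; bids=[#5:1@103 #6:9@99] asks=[-]
After op 8 [order #7] limit_buy(price=101, qty=9): fills=none; bids=[#5:1@103 #7:9@101 #6:9@99] asks=[-]

Answer: 2@95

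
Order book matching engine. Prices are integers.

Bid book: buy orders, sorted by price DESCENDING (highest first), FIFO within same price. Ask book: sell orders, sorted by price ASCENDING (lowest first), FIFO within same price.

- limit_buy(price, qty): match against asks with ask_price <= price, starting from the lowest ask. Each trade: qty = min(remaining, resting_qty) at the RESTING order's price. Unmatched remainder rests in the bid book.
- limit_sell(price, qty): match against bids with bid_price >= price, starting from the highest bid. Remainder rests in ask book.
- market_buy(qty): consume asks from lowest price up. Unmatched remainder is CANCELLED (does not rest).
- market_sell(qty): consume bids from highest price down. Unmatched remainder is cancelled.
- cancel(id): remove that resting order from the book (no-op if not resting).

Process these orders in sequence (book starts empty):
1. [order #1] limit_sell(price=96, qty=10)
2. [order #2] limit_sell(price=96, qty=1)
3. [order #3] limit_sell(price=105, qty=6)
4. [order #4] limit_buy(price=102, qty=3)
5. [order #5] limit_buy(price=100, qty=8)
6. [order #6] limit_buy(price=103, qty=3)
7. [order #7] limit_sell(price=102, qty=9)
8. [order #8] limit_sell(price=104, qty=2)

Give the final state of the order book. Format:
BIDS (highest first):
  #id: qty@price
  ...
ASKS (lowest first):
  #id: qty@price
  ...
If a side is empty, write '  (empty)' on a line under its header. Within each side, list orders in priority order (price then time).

Answer: BIDS (highest first):
  (empty)
ASKS (lowest first):
  #7: 6@102
  #8: 2@104
  #3: 6@105

Derivation:
After op 1 [order #1] limit_sell(price=96, qty=10): fills=none; bids=[-] asks=[#1:10@96]
After op 2 [order #2] limit_sell(price=96, qty=1): fills=none; bids=[-] asks=[#1:10@96 #2:1@96]
After op 3 [order #3] limit_sell(price=105, qty=6): fills=none; bids=[-] asks=[#1:10@96 #2:1@96 #3:6@105]
After op 4 [order #4] limit_buy(price=102, qty=3): fills=#4x#1:3@96; bids=[-] asks=[#1:7@96 #2:1@96 #3:6@105]
After op 5 [order #5] limit_buy(price=100, qty=8): fills=#5x#1:7@96 #5x#2:1@96; bids=[-] asks=[#3:6@105]
After op 6 [order #6] limit_buy(price=103, qty=3): fills=none; bids=[#6:3@103] asks=[#3:6@105]
After op 7 [order #7] limit_sell(price=102, qty=9): fills=#6x#7:3@103; bids=[-] asks=[#7:6@102 #3:6@105]
After op 8 [order #8] limit_sell(price=104, qty=2): fills=none; bids=[-] asks=[#7:6@102 #8:2@104 #3:6@105]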